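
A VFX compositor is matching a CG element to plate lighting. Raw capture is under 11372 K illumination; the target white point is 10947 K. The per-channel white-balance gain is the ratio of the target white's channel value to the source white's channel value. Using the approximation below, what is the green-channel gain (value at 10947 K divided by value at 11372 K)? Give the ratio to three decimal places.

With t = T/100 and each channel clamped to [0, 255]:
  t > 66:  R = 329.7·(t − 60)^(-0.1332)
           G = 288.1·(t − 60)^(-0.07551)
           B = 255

At 11372 K (t = 113.72):
  G = 288.1·(113.72 − 60)^(-0.07551) = 288.1·53.72^(-0.07551) = 288.1·0.74021 = 213.256.
At 10947 K (t = 109.47):
  G = 288.1·(109.47 − 60)^(-0.07551) = 288.1·49.47^(-0.07551) = 288.1·0.74484 = 214.587.
Gain = 214.587 / 213.256 = 1.0062 → 1.006.

1.006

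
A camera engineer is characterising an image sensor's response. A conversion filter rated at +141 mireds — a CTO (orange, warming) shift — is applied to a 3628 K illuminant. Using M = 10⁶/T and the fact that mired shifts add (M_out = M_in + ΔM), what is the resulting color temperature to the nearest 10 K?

2400 K

M_in = 10⁶/3628 = 275.63 mireds.
M_out = 275.63 + (+141) = 416.63 mireds.
T_out = 10⁶/416.63 = 2400.2 K → 2400 K.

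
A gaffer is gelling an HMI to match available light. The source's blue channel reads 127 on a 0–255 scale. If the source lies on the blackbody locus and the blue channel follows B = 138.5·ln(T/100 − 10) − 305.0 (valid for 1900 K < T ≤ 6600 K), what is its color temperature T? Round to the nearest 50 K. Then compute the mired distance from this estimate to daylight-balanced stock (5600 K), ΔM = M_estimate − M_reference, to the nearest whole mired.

ln(t − 10) = (127 + 305.0) / 138.5 = 3.1191.
t − 10 = e^3.1191 = 22.627, so t = 32.627.
T = 100·t = 3263 K → 3250 K to the nearest 50 K.
M_estimate = 10⁶/3250 = 307.69; M_reference = 10⁶/5600 = 178.57.
ΔM = 307.69 − 178.57 = 129.12 → +129 mireds.

+129 mireds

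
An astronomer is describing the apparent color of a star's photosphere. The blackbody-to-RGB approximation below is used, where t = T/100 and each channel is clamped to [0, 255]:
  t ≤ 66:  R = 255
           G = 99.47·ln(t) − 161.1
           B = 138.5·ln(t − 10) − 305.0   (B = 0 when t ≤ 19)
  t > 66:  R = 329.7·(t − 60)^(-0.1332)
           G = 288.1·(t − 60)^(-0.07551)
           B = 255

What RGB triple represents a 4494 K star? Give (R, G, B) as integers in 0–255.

t = 4494/100 = 44.94; the t ≤ 66 branch applies.
R = 255 by definition for t ≤ 66.
G = 99.47·ln 44.94 − 161.1 = 99.47·3.8053 − 161.1 = 217.416.
B = 138.5·ln(44.94 − 10) − 305.0 = 138.5·ln 34.94 − 305.0 = 138.5·3.5536 − 305.0 = 187.178.
Rounded: (255, 217, 187).

(255, 217, 187)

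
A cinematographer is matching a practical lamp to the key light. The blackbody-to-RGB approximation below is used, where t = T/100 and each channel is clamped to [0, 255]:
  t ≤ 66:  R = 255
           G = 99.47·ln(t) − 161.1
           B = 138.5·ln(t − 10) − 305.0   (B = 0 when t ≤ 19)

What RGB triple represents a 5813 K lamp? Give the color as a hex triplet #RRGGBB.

#FFF3E8

t = 5813/100 = 58.13; the t ≤ 66 branch applies.
R = 255 by definition for t ≤ 66.
G = 99.47·ln 58.13 − 161.1 = 99.47·4.0627 − 161.1 = 243.015.
B = 138.5·ln(58.13 − 10) − 305.0 = 138.5·ln 48.13 − 305.0 = 138.5·3.8739 − 305.0 = 231.536.
Rounded: (255, 243, 232).
In hex: #FFF3E8.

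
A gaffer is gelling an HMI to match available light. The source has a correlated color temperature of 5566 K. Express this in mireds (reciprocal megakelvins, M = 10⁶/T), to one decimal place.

179.7 mireds

M = 10⁶ / 5566 = 179.662 → 179.7 mireds.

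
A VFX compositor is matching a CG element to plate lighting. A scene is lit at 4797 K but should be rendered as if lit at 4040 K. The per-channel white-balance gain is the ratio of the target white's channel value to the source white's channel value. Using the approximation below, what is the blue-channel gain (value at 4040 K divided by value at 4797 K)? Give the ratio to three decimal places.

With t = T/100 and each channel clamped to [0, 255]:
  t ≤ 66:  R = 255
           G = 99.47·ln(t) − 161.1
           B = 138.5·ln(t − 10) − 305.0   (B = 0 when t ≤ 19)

At 4797 K (t = 47.97):
  B = 138.5·ln(47.97 − 10) − 305.0 = 138.5·ln 37.97 − 305.0 = 138.5·3.6368 − 305.0 = 198.696.
At 4040 K (t = 40.4):
  B = 138.5·ln(40.4 − 10) − 305.0 = 138.5·ln 30.4 − 305.0 = 138.5·3.4144 − 305.0 = 167.900.
Gain = 167.900 / 198.696 = 0.8450 → 0.845.

0.845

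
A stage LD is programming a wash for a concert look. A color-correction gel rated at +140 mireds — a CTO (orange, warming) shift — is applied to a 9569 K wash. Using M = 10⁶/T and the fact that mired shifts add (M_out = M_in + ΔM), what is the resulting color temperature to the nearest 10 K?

M_in = 10⁶/9569 = 104.50 mireds.
M_out = 104.50 + (+140) = 244.50 mireds.
T_out = 10⁶/244.50 = 4089.9 K → 4090 K.

4090 K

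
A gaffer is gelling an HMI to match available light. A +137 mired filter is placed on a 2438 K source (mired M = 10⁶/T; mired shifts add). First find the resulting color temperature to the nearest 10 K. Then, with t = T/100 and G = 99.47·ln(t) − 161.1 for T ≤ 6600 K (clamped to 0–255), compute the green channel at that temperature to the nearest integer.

M_in = 10⁶/2438 = 410.17; M_out = 410.17 + (+137) = 547.17.
T_out = 10⁶/547.17 = 1827.6 K → 1830 K; t = 18.3.
G = 99.47·ln 18.3 − 161.1 = 99.47·2.9069 − 161.1 = 128.049.
Rounded: 128.

128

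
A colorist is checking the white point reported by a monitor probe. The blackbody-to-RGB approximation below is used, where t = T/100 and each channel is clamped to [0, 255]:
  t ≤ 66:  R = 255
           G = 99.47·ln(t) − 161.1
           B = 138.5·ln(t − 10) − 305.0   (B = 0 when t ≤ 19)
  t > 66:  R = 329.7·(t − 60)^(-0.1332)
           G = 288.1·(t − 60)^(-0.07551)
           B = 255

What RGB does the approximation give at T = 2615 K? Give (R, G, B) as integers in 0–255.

(255, 164, 80)

t = 2615/100 = 26.15; the t ≤ 66 branch applies.
R = 255 by definition for t ≤ 66.
G = 99.47·ln 26.15 − 161.1 = 99.47·3.2638 − 161.1 = 163.555.
B = 138.5·ln(26.15 − 10) − 305.0 = 138.5·ln 16.15 − 305.0 = 138.5·2.7819 − 305.0 = 80.296.
Rounded: (255, 164, 80).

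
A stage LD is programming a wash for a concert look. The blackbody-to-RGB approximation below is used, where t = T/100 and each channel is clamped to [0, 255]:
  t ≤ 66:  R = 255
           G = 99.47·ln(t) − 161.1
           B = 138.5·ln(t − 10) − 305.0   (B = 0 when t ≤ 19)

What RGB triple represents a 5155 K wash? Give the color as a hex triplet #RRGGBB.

#FFE7D3

t = 5155/100 = 51.55; the t ≤ 66 branch applies.
R = 255 by definition for t ≤ 66.
G = 99.47·ln 51.55 − 161.1 = 99.47·3.9426 − 161.1 = 231.066.
B = 138.5·ln(51.55 − 10) − 305.0 = 138.5·ln 41.55 − 305.0 = 138.5·3.7269 − 305.0 = 211.175.
Rounded: (255, 231, 211).
In hex: #FFE7D3.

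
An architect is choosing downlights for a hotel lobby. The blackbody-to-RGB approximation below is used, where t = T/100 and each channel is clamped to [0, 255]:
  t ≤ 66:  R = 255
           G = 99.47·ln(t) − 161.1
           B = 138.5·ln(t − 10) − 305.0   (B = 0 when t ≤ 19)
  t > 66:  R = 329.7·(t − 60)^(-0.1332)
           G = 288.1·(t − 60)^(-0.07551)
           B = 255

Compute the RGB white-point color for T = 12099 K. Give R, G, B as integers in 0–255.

t = 12099/100 = 120.99; the t > 66 branch applies.
R = 329.7·(120.99 − 60)^(-0.1332) = 329.7·60.99^(-0.1332) = 329.7·0.57837 = 190.688.
G = 288.1·(120.99 − 60)^(-0.07551) = 288.1·60.99^(-0.07551) = 288.1·0.73315 = 211.222.
B = 255 by definition for t > 66.
Rounded: (191, 211, 255).

R=191, G=211, B=255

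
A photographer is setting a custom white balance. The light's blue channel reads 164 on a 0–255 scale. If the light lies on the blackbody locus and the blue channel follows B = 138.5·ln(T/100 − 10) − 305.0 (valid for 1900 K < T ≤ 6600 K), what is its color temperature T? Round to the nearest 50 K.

3950 K

ln(t − 10) = (164 + 305.0) / 138.5 = 3.3863.
t − 10 = e^3.3863 = 29.556, so t = 39.556.
T = 100·t = 3956 K → 3950 K to the nearest 50 K.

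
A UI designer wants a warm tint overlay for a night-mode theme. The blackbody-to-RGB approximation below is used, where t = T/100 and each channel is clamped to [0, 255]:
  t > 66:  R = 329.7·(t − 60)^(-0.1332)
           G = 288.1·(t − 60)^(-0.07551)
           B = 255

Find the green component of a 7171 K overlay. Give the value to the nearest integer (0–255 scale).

239

t = 7171/100 = 71.71; the t > 66 branch applies.
G = 288.1·(71.71 − 60)^(-0.07551) = 288.1·11.71^(-0.07551) = 288.1·0.83045 = 239.253.
Rounded: 239.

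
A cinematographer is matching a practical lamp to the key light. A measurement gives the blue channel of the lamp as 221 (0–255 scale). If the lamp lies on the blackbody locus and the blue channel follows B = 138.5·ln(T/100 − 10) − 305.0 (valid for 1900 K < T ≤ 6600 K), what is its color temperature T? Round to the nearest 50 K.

5450 K

ln(t − 10) = (221 + 305.0) / 138.5 = 3.7978.
t − 10 = e^3.7978 = 44.604, so t = 54.604.
T = 100·t = 5460 K → 5450 K to the nearest 50 K.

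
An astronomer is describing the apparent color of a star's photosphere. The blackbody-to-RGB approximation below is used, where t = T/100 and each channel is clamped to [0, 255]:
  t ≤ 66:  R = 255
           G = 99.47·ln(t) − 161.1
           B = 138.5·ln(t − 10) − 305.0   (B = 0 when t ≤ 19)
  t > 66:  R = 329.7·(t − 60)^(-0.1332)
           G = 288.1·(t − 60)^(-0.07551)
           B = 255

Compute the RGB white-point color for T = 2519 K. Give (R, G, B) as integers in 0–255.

t = 2519/100 = 25.19; the t ≤ 66 branch applies.
R = 255 by definition for t ≤ 66.
G = 99.47·ln 25.19 − 161.1 = 99.47·3.2264 − 161.1 = 159.835.
B = 138.5·ln(25.19 − 10) − 305.0 = 138.5·ln 15.19 − 305.0 = 138.5·2.7206 − 305.0 = 71.808.
Rounded: (255, 160, 72).

(255, 160, 72)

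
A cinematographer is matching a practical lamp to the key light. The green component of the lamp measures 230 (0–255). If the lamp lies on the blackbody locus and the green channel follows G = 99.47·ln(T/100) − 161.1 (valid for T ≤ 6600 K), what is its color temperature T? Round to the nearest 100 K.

ln t = (230 + 161.1) / 99.47 = 3.9318.
t = e^3.9318 = 51.001.
T = 100·t = 5100 K → 5100 K to the nearest 100 K.

5100 K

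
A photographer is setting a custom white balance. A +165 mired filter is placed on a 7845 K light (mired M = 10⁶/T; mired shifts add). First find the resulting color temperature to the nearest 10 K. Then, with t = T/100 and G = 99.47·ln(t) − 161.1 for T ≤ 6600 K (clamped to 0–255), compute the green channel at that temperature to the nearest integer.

M_in = 10⁶/7845 = 127.47; M_out = 127.47 + (+165) = 292.47.
T_out = 10⁶/292.47 = 3419.2 K → 3420 K; t = 34.2.
G = 99.47·ln 34.2 − 161.1 = 99.47·3.5322 − 161.1 = 190.250.
Rounded: 190.

190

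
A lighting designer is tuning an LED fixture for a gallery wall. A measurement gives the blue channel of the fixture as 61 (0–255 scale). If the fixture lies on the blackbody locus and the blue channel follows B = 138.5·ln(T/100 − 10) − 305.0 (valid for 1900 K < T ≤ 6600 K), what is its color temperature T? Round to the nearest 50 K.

ln(t − 10) = (61 + 305.0) / 138.5 = 2.6426.
t − 10 = e^2.6426 = 14.050, so t = 24.050.
T = 100·t = 2405 K → 2400 K to the nearest 50 K.

2400 K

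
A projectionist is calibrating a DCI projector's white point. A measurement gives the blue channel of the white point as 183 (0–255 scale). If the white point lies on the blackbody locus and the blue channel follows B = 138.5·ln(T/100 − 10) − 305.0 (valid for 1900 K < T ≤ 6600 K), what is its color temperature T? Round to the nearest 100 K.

4400 K

ln(t − 10) = (183 + 305.0) / 138.5 = 3.5235.
t − 10 = e^3.5235 = 33.902, so t = 43.902.
T = 100·t = 4390 K → 4400 K to the nearest 100 K.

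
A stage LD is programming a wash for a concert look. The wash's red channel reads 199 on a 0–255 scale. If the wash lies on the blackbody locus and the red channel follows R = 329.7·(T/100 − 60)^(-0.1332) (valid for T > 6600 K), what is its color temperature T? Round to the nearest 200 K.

10400 K

(t − 60)^(-0.1332) = 199/329.7 = 0.60358.
t − 60 = 0.60358^(1/-0.1332) = 0.60358^(-7.508) = 44.273, so t = 104.273.
T = 100·t = 10427 K → 10400 K to the nearest 200 K.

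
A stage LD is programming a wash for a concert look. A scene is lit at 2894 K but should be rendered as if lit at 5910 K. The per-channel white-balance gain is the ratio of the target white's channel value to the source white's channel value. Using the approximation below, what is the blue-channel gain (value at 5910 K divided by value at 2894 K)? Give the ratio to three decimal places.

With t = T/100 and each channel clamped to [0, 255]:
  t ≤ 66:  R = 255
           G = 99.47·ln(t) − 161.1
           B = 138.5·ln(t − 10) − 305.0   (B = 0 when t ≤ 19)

2.289

At 2894 K (t = 28.94):
  B = 138.5·ln(28.94 − 10) − 305.0 = 138.5·ln 18.94 − 305.0 = 138.5·2.9413 − 305.0 = 102.367.
At 5910 K (t = 59.1):
  B = 138.5·ln(59.1 − 10) − 305.0 = 138.5·ln 49.1 − 305.0 = 138.5·3.8939 − 305.0 = 234.299.
Gain = 234.299 / 102.367 = 2.2888 → 2.289.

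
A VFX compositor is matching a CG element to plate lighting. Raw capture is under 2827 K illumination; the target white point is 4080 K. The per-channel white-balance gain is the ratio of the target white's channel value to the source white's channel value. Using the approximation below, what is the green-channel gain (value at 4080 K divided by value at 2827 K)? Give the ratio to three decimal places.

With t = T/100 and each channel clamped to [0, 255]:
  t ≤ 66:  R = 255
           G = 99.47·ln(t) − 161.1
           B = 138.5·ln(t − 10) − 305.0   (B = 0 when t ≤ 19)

At 2827 K (t = 28.27):
  G = 99.47·ln 28.27 − 161.1 = 99.47·3.3418 − 161.1 = 171.309.
At 4080 K (t = 40.8):
  G = 99.47·ln 40.8 − 161.1 = 99.47·3.7087 − 161.1 = 207.803.
Gain = 207.803 / 171.309 = 1.2130 → 1.213.

1.213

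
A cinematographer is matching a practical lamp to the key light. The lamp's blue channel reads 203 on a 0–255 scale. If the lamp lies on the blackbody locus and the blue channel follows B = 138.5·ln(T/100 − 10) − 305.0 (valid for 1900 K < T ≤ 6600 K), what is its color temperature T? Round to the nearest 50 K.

4900 K

ln(t − 10) = (203 + 305.0) / 138.5 = 3.6679.
t − 10 = e^3.6679 = 39.168, so t = 49.168.
T = 100·t = 4917 K → 4900 K to the nearest 50 K.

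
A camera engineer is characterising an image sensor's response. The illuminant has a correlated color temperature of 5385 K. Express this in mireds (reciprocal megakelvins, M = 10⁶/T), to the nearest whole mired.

186 mireds

M = 10⁶ / 5385 = 185.701 → 186 mireds.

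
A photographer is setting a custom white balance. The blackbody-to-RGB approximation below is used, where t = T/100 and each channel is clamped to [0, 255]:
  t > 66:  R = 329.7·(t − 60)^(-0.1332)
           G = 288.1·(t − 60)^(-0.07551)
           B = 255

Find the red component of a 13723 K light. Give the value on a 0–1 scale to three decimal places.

t = 13723/100 = 137.23; the t > 66 branch applies.
R = 329.7·(137.23 − 60)^(-0.1332) = 329.7·77.23^(-0.1332) = 329.7·0.56046 = 184.785.
On a 0–1 scale: 184.785/255 = 0.7246 → 0.725.

0.725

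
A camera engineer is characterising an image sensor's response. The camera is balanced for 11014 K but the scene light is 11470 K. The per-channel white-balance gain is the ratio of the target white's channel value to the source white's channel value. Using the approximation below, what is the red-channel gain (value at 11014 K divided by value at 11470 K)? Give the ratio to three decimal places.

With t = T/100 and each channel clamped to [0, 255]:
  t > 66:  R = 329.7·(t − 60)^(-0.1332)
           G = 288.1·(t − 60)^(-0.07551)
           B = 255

1.012

At 11470 K (t = 114.7):
  R = 329.7·(114.7 − 60)^(-0.1332) = 329.7·54.7^(-0.1332) = 329.7·0.58681 = 193.472.
At 11014 K (t = 110.14):
  R = 329.7·(110.14 − 60)^(-0.1332) = 329.7·50.14^(-0.1332) = 329.7·0.59366 = 195.729.
Gain = 195.729 / 193.472 = 1.0117 → 1.012.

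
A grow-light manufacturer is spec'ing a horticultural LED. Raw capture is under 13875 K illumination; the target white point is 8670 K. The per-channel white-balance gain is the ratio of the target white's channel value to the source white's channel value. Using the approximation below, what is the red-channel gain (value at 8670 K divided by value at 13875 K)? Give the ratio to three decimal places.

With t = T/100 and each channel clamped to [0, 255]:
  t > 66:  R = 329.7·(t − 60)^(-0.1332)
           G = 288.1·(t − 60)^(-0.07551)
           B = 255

1.155

At 13875 K (t = 138.75):
  R = 329.7·(138.75 − 60)^(-0.1332) = 329.7·78.75^(-0.1332) = 329.7·0.55901 = 184.306.
At 8670 K (t = 86.7):
  R = 329.7·(86.7 − 60)^(-0.1332) = 329.7·26.7^(-0.1332) = 329.7·0.64564 = 212.867.
Gain = 212.867 / 184.306 = 1.1550 → 1.155.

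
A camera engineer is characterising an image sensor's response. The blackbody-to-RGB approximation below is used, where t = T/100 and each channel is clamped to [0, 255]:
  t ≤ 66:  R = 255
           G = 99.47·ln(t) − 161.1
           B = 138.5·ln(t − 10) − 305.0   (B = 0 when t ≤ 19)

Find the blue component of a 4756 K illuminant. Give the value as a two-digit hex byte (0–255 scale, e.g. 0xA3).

0xC5

t = 4756/100 = 47.56; the t ≤ 66 branch applies.
B = 138.5·ln(47.56 − 10) − 305.0 = 138.5·ln 37.56 − 305.0 = 138.5·3.6259 − 305.0 = 197.193.
Rounded: 197; in hex, 0xC5.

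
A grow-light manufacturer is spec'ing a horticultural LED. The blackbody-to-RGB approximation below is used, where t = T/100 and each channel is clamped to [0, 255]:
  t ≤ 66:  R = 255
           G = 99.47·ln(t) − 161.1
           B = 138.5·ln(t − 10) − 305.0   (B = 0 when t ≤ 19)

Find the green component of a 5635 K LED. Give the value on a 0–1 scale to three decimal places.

0.941

t = 5635/100 = 56.35; the t ≤ 66 branch applies.
G = 99.47·ln 56.35 − 161.1 = 99.47·4.0316 − 161.1 = 239.921.
On a 0–1 scale: 239.921/255 = 0.9409 → 0.941.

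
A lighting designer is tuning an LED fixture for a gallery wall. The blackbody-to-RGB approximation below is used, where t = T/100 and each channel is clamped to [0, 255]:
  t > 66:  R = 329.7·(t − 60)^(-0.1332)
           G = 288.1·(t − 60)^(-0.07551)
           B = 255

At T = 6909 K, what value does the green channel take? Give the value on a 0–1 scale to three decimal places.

0.956

t = 6909/100 = 69.09; the t > 66 branch applies.
G = 288.1·(69.09 − 60)^(-0.07551) = 288.1·9.09^(-0.07551) = 288.1·0.84648 = 243.872.
On a 0–1 scale: 243.872/255 = 0.9564 → 0.956.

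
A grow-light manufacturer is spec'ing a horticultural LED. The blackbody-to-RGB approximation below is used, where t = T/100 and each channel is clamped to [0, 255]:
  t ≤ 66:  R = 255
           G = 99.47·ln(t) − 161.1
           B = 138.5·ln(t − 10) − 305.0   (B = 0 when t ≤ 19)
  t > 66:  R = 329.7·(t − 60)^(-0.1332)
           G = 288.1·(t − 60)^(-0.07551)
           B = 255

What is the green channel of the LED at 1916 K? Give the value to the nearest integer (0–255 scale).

133

t = 1916/100 = 19.16; the t ≤ 66 branch applies.
G = 99.47·ln 19.16 − 161.1 = 99.47·2.9528 − 161.1 = 132.617.
Rounded: 133.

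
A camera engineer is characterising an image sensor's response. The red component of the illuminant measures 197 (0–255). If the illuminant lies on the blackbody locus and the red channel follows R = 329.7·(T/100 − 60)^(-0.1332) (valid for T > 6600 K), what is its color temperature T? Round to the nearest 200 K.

10800 K

(t − 60)^(-0.1332) = 197/329.7 = 0.59751.
t − 60 = 0.59751^(1/-0.1332) = 0.59751^(-7.508) = 47.761, so t = 107.761.
T = 100·t = 10776 K → 10800 K to the nearest 200 K.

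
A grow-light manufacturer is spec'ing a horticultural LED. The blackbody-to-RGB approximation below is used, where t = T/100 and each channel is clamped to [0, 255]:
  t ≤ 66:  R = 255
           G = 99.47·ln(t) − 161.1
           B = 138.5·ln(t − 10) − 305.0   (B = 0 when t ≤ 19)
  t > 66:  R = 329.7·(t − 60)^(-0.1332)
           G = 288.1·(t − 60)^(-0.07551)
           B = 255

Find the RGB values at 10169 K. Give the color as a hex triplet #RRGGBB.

#C9D9FF

t = 10169/100 = 101.69; the t > 66 branch applies.
R = 329.7·(101.69 − 60)^(-0.1332) = 329.7·41.69^(-0.1332) = 329.7·0.60843 = 200.600.
G = 288.1·(101.69 − 60)^(-0.07551) = 288.1·41.69^(-0.07551) = 288.1·0.75452 = 217.378.
B = 255 by definition for t > 66.
Rounded: (201, 217, 255).
In hex: #C9D9FF.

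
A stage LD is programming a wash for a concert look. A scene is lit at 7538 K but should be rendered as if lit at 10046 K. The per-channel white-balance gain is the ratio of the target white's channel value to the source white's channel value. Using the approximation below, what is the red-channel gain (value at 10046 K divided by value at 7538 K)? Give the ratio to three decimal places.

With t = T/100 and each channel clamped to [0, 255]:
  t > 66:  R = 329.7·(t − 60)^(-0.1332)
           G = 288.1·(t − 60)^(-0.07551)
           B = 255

At 7538 K (t = 75.38):
  R = 329.7·(75.38 − 60)^(-0.1332) = 329.7·15.38^(-0.1332) = 329.7·0.69486 = 229.095.
At 10046 K (t = 100.46):
  R = 329.7·(100.46 − 60)^(-0.1332) = 329.7·40.46^(-0.1332) = 329.7·0.61086 = 201.402.
Gain = 201.402 / 229.095 = 0.8791 → 0.879.

0.879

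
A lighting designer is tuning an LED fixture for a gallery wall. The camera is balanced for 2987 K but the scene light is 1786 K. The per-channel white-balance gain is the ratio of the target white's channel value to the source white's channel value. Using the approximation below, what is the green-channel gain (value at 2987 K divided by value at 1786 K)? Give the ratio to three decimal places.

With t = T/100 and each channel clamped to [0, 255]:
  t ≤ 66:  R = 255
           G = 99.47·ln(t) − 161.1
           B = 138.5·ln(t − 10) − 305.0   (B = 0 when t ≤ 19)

At 1786 K (t = 17.86):
  G = 99.47·ln 17.86 − 161.1 = 99.47·2.8826 − 161.1 = 125.629.
At 2987 K (t = 29.87):
  G = 99.47·ln 29.87 − 161.1 = 99.47·3.3969 − 161.1 = 176.785.
Gain = 176.785 / 125.629 = 1.4072 → 1.407.

1.407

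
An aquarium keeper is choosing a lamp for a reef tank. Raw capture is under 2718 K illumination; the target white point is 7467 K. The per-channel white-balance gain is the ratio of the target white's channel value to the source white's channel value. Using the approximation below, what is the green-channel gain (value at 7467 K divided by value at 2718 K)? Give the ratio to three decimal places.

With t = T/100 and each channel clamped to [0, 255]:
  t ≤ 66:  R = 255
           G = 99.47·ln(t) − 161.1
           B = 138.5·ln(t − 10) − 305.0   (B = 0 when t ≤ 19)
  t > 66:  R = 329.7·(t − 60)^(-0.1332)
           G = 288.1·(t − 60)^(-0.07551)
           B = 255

1.405

At 2718 K (t = 27.18):
  G = 99.47·ln 27.18 − 161.1 = 99.47·3.3025 − 161.1 = 167.398.
At 7467 K (t = 74.67):
  G = 288.1·(74.67 − 60)^(-0.07551) = 288.1·14.67^(-0.07551) = 288.1·0.81644 = 235.216.
Gain = 235.216 / 167.398 = 1.4051 → 1.405.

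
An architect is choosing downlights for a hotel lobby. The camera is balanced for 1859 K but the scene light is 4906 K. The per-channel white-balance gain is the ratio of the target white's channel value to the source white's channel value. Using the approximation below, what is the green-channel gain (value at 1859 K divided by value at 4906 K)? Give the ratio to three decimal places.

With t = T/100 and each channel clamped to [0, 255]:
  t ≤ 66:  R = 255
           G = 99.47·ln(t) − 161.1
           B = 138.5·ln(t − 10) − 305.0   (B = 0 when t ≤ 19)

At 4906 K (t = 49.06):
  G = 99.47·ln 49.06 − 161.1 = 99.47·3.8930 − 161.1 = 226.141.
At 1859 K (t = 18.59):
  G = 99.47·ln 18.59 − 161.1 = 99.47·2.9226 − 161.1 = 129.613.
Gain = 129.613 / 226.141 = 0.5732 → 0.573.

0.573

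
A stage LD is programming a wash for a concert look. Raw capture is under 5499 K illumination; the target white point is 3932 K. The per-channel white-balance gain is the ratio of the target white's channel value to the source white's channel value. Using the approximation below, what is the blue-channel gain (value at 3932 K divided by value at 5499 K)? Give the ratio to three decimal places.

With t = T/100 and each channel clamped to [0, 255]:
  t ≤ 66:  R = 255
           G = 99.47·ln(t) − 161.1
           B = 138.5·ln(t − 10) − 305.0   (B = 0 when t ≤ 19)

At 5499 K (t = 54.99):
  B = 138.5·ln(54.99 − 10) − 305.0 = 138.5·ln 44.99 − 305.0 = 138.5·3.8064 − 305.0 = 222.192.
At 3932 K (t = 39.32):
  B = 138.5·ln(39.32 − 10) − 305.0 = 138.5·ln 29.32 − 305.0 = 138.5·3.3783 − 305.0 = 162.890.
Gain = 162.890 / 222.192 = 0.7331 → 0.733.

0.733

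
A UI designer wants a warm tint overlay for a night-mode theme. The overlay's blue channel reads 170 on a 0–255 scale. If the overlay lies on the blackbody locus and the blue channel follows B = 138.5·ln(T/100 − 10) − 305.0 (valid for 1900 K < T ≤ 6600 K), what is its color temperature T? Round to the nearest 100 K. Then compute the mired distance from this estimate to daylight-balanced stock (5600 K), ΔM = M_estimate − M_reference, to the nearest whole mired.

ln(t − 10) = (170 + 305.0) / 138.5 = 3.4296.
t − 10 = e^3.4296 = 30.864, so t = 40.864.
T = 100·t = 4086 K → 4100 K to the nearest 100 K.
M_estimate = 10⁶/4100 = 243.90; M_reference = 10⁶/5600 = 178.57.
ΔM = 243.90 − 178.57 = 65.33 → +65 mireds.

+65 mireds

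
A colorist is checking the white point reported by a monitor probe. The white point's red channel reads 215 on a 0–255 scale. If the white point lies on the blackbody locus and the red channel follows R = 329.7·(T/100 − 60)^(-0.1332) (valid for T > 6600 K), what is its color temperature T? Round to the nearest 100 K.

8500 K

(t − 60)^(-0.1332) = 215/329.7 = 0.65211.
t − 60 = 0.65211^(1/-0.1332) = 0.65211^(-7.508) = 24.774, so t = 84.774.
T = 100·t = 8477 K → 8500 K to the nearest 100 K.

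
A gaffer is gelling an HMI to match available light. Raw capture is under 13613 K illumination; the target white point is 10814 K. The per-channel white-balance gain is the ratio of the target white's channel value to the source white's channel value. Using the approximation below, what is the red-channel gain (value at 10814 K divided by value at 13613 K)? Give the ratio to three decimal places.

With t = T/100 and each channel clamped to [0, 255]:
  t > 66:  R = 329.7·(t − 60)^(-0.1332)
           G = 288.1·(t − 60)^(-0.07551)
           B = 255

1.063

At 13613 K (t = 136.13):
  R = 329.7·(136.13 − 60)^(-0.1332) = 329.7·76.13^(-0.1332) = 329.7·0.56153 = 185.138.
At 10814 K (t = 108.14):
  R = 329.7·(108.14 − 60)^(-0.1332) = 329.7·48.14^(-0.1332) = 329.7·0.59688 = 196.793.
Gain = 196.793 / 185.138 = 1.0630 → 1.063.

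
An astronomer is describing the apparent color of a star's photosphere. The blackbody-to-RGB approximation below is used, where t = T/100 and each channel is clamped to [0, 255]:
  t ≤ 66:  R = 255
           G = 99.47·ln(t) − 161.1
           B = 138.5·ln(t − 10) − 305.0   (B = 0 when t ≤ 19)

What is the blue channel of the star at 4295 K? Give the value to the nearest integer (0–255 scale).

t = 4295/100 = 42.95; the t ≤ 66 branch applies.
B = 138.5·ln(42.95 − 10) − 305.0 = 138.5·ln 32.95 − 305.0 = 138.5·3.4950 − 305.0 = 179.056.
Rounded: 179.

179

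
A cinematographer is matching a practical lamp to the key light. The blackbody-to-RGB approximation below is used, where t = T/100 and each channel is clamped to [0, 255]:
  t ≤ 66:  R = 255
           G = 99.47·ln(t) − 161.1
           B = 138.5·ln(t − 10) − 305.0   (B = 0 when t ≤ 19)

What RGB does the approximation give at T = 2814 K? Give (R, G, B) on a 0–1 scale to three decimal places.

(1.000, 0.670, 0.378)

t = 2814/100 = 28.14; the t ≤ 66 branch applies.
R = 255 by definition for t ≤ 66.
G = 99.47·ln 28.14 − 161.1 = 99.47·3.3372 − 161.1 = 170.850.
B = 138.5·ln(28.14 − 10) − 305.0 = 138.5·ln 18.14 − 305.0 = 138.5·2.8981 − 305.0 = 96.390.
Dividing each by 255: (1.0000, 0.6700, 0.3780) → (1.000, 0.670, 0.378).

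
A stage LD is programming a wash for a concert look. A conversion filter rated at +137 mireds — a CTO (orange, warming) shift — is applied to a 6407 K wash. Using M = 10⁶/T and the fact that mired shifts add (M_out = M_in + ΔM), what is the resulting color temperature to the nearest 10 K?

M_in = 10⁶/6407 = 156.08 mireds.
M_out = 156.08 + (+137) = 293.08 mireds.
T_out = 10⁶/293.08 = 3412.0 K → 3410 K.

3410 K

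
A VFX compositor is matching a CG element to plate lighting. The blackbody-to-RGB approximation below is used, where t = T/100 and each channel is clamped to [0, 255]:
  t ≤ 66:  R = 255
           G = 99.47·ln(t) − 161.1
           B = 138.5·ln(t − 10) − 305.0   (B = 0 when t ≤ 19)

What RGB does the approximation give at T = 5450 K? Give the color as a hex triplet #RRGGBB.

#FFEDDD

t = 5450/100 = 54.5; the t ≤ 66 branch applies.
R = 255 by definition for t ≤ 66.
G = 99.47·ln 54.5 − 161.1 = 99.47·3.9982 − 161.1 = 236.601.
B = 138.5·ln(54.5 − 10) − 305.0 = 138.5·ln 44.5 − 305.0 = 138.5·3.7955 − 305.0 = 220.675.
Rounded: (255, 237, 221).
In hex: #FFEDDD.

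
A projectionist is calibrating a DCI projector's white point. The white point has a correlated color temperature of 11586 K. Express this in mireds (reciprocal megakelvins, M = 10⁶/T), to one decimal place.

M = 10⁶ / 11586 = 86.311 → 86.3 mireds.

86.3 mireds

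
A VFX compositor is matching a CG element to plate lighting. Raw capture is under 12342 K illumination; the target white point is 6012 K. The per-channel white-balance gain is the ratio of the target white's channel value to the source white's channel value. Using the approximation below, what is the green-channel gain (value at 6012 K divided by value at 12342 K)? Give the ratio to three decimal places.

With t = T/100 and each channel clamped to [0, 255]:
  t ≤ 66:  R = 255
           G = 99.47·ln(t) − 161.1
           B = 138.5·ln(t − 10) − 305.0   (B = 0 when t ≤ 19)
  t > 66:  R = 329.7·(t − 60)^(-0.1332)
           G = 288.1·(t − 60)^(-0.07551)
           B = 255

At 12342 K (t = 123.42):
  G = 288.1·(123.42 − 60)^(-0.07551) = 288.1·63.42^(-0.07551) = 288.1·0.73099 = 210.599.
At 6012 K (t = 60.12):
  G = 99.47·ln 60.12 − 161.1 = 99.47·4.0963 − 161.1 = 246.363.
Gain = 246.363 / 210.599 = 1.1698 → 1.170.

1.170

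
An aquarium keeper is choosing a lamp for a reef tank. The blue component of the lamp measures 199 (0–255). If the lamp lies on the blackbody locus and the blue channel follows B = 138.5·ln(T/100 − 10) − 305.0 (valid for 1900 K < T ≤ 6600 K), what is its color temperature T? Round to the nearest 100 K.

4800 K

ln(t − 10) = (199 + 305.0) / 138.5 = 3.6390.
t − 10 = e^3.6390 = 38.053, so t = 48.053.
T = 100·t = 4805 K → 4800 K to the nearest 100 K.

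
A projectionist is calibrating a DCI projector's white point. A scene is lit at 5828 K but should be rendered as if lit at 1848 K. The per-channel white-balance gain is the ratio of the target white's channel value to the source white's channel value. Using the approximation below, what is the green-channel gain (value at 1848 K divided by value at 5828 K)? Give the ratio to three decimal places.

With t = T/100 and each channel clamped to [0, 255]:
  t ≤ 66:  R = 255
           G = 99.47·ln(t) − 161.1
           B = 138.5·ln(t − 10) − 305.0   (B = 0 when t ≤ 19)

0.530

At 5828 K (t = 58.28):
  G = 99.47·ln 58.28 − 161.1 = 99.47·4.0653 − 161.1 = 243.271.
At 1848 K (t = 18.48):
  G = 99.47·ln 18.48 − 161.1 = 99.47·2.9167 − 161.1 = 129.023.
Gain = 129.023 / 243.271 = 0.5304 → 0.530.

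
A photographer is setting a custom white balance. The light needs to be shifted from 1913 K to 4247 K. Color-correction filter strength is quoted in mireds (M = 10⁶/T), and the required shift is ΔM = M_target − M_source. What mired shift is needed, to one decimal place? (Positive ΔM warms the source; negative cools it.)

-287.3 mireds

M_source = 10⁶/1913 = 522.739; M_target = 10⁶/4247 = 235.460.
ΔM = 235.460 − 522.739 = -287.279 → -287.3 mireds, a cooling shift.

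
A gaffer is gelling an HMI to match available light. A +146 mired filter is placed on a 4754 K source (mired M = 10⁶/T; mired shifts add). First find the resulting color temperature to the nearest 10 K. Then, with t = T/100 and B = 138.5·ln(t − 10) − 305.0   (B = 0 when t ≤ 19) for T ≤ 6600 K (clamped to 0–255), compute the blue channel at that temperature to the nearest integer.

96

M_in = 10⁶/4754 = 210.35; M_out = 210.35 + (+146) = 356.35.
T_out = 10⁶/356.35 = 2806.2 K → 2810 K; t = 28.1.
B = 138.5·ln(28.1 − 10) − 305.0 = 138.5·ln 18.1 − 305.0 = 138.5·2.8959 − 305.0 = 96.084.
Rounded: 96.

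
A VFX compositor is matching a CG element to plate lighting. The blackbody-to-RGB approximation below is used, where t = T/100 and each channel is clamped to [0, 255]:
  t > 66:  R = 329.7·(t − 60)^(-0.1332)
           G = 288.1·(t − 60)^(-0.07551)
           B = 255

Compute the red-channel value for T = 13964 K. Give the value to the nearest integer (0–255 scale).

184

t = 13964/100 = 139.64; the t > 66 branch applies.
R = 329.7·(139.64 − 60)^(-0.1332) = 329.7·79.64^(-0.1332) = 329.7·0.55817 = 184.030.
Rounded: 184.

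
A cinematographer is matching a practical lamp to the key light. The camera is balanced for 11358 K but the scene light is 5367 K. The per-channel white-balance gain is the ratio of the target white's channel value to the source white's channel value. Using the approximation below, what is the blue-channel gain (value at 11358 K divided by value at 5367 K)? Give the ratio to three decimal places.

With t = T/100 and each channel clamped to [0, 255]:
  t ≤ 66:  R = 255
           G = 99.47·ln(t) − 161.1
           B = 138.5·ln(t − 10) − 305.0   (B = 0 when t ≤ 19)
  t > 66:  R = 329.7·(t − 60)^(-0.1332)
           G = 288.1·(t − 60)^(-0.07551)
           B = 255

1.169

At 5367 K (t = 53.67):
  B = 138.5·ln(53.67 − 10) − 305.0 = 138.5·ln 43.67 − 305.0 = 138.5·3.7767 − 305.0 = 218.068.
At 11358 K (t = 113.58):
  B = 255 by definition for t > 66.
Gain = 255.000 / 218.068 = 1.1694 → 1.169.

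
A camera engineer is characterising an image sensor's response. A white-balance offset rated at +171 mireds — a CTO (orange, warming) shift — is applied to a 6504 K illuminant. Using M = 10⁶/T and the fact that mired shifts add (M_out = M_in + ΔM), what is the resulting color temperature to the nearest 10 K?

M_in = 10⁶/6504 = 153.75 mireds.
M_out = 153.75 + (+171) = 324.75 mireds.
T_out = 10⁶/324.75 = 3079.3 K → 3080 K.

3080 K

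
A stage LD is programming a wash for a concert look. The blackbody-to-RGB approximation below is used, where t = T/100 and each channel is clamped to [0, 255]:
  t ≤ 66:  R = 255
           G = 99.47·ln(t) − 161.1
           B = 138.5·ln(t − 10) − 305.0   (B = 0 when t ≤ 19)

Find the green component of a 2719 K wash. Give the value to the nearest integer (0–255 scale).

t = 2719/100 = 27.19; the t ≤ 66 branch applies.
G = 99.47·ln 27.19 − 161.1 = 99.47·3.3028 − 161.1 = 167.434.
Rounded: 167.

167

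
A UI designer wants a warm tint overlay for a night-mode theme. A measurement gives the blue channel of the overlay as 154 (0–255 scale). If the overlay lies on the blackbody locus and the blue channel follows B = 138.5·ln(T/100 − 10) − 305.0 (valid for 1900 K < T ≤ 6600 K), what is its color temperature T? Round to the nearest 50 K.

ln(t − 10) = (154 + 305.0) / 138.5 = 3.3141.
t − 10 = e^3.3141 = 27.497, so t = 37.497.
T = 100·t = 3750 K → 3750 K to the nearest 50 K.

3750 K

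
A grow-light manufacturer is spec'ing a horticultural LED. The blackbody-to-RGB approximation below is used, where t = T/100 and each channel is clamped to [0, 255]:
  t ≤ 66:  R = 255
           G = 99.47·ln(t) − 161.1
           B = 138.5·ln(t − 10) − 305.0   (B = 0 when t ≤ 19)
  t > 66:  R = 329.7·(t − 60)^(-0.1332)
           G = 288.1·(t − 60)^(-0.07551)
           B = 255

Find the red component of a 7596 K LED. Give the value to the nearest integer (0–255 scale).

t = 7596/100 = 75.96; the t > 66 branch applies.
R = 329.7·(75.96 − 60)^(-0.1332) = 329.7·15.96^(-0.1332) = 329.7·0.69144 = 227.969.
Rounded: 228.

228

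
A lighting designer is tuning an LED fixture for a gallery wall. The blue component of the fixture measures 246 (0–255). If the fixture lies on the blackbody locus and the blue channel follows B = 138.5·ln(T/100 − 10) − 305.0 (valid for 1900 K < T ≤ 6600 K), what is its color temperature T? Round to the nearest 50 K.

6350 K

ln(t − 10) = (246 + 305.0) / 138.5 = 3.9783.
t − 10 = e^3.9783 = 53.428, so t = 63.428.
T = 100·t = 6343 K → 6350 K to the nearest 50 K.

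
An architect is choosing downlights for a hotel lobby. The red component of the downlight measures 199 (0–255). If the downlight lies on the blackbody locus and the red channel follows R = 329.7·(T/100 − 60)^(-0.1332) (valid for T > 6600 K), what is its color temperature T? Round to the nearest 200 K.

(t − 60)^(-0.1332) = 199/329.7 = 0.60358.
t − 60 = 0.60358^(1/-0.1332) = 0.60358^(-7.508) = 44.273, so t = 104.273.
T = 100·t = 10427 K → 10400 K to the nearest 200 K.

10400 K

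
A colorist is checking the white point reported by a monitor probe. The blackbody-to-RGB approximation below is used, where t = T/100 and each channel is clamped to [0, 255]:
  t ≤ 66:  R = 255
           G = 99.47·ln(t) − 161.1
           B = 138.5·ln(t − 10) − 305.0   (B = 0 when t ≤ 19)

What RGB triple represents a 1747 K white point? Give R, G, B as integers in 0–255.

t = 1747/100 = 17.47; the t ≤ 66 branch applies.
R = 255 by definition for t ≤ 66.
G = 99.47·ln 17.47 − 161.1 = 99.47·2.8605 − 161.1 = 123.432.
t = 17.47 ≤ 19, so B = 0.
Rounded: (255, 123, 0).

R=255, G=123, B=0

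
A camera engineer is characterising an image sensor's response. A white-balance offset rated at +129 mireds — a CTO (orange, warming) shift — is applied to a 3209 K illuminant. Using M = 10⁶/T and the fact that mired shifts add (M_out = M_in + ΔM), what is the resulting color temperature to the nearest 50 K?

2250 K

M_in = 10⁶/3209 = 311.62 mireds.
M_out = 311.62 + (+129) = 440.62 mireds.
T_out = 10⁶/440.62 = 2269.5 K → 2250 K.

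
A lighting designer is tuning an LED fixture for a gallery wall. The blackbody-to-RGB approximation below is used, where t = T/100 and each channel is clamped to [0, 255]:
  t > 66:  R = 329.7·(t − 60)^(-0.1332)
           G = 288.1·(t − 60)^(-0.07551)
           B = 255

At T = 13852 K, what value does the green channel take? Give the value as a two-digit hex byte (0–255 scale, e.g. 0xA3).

t = 13852/100 = 138.52; the t > 66 branch applies.
G = 288.1·(138.52 − 60)^(-0.07551) = 288.1·78.52^(-0.07551) = 288.1·0.71930 = 207.230.
Rounded: 207; in hex, 0xCF.

0xCF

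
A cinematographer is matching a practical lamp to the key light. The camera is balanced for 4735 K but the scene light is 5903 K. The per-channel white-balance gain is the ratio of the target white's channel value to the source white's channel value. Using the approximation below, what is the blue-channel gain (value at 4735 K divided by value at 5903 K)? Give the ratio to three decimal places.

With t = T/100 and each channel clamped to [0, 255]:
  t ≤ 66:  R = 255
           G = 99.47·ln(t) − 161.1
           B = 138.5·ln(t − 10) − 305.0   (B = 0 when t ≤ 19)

0.839

At 5903 K (t = 59.03):
  B = 138.5·ln(59.03 − 10) − 305.0 = 138.5·ln 49.03 − 305.0 = 138.5·3.8924 − 305.0 = 234.102.
At 4735 K (t = 47.35):
  B = 138.5·ln(47.35 − 10) − 305.0 = 138.5·ln 37.35 − 305.0 = 138.5·3.6203 − 305.0 = 196.416.
Gain = 196.416 / 234.102 = 0.8390 → 0.839.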